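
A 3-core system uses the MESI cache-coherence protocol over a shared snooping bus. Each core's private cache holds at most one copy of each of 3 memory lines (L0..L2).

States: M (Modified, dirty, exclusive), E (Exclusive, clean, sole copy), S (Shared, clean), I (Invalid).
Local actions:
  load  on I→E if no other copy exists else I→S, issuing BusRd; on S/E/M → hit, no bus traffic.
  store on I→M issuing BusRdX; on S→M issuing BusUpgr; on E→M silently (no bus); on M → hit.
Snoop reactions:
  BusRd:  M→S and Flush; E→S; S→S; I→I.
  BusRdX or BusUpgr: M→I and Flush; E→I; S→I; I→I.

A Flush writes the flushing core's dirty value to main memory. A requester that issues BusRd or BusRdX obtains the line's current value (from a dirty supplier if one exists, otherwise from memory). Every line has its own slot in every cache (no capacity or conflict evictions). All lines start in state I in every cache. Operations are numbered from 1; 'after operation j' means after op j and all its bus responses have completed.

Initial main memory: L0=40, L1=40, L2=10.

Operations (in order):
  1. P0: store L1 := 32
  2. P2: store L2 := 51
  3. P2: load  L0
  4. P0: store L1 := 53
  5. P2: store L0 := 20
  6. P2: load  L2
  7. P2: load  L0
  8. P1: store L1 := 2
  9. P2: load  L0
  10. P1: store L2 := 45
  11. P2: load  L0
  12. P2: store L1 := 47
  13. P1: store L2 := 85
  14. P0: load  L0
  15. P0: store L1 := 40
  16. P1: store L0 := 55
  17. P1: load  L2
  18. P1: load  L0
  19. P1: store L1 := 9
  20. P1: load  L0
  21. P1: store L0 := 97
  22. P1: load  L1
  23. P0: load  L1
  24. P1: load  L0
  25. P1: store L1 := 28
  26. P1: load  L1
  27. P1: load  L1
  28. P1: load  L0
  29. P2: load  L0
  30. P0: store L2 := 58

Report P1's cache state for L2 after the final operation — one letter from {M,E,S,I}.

state = I

step 1: P0: store L1 := 32  ⟶  MII  (L1)  txn=BusRdX  M[L1]=40
step 2: P2: store L2 := 51  ⟶  IIM  (L2)  txn=BusRdX  M[L2]=10
step 3: P2: load  L0  ⟶  IIE  (L0)  txn=BusRd  M[L0]=40
step 4: P0: store L1 := 53  ⟶  MII  (L1)  txn=∅  M[L1]=40
step 5: P2: store L0 := 20  ⟶  IIM  (L0)  txn=∅  M[L0]=40
step 6: P2: load  L2  ⟶  IIM  (L2)  txn=∅  M[L2]=10
step 7: P2: load  L0  ⟶  IIM  (L0)  txn=∅  M[L0]=40
step 8: P1: store L1 := 2  ⟶  IMI  (L1)  txn=BusRdX+Flush  M[L1]=53
step 9: P2: load  L0  ⟶  IIM  (L0)  txn=∅  M[L0]=40
step 10: P1: store L2 := 45  ⟶  IMI  (L2)  txn=BusRdX+Flush  M[L2]=51
step 11: P2: load  L0  ⟶  IIM  (L0)  txn=∅  M[L0]=40
step 12: P2: store L1 := 47  ⟶  IIM  (L1)  txn=BusRdX+Flush  M[L1]=2
step 13: P1: store L2 := 85  ⟶  IMI  (L2)  txn=∅  M[L2]=51
step 14: P0: load  L0  ⟶  SIS  (L0)  txn=BusRd+Flush  M[L0]=20
step 15: P0: store L1 := 40  ⟶  MII  (L1)  txn=BusRdX+Flush  M[L1]=47
step 16: P1: store L0 := 55  ⟶  IMI  (L0)  txn=BusRdX  M[L0]=20
step 17: P1: load  L2  ⟶  IMI  (L2)  txn=∅  M[L2]=51
step 18: P1: load  L0  ⟶  IMI  (L0)  txn=∅  M[L0]=20
step 19: P1: store L1 := 9  ⟶  IMI  (L1)  txn=BusRdX+Flush  M[L1]=40
step 20: P1: load  L0  ⟶  IMI  (L0)  txn=∅  M[L0]=20
step 21: P1: store L0 := 97  ⟶  IMI  (L0)  txn=∅  M[L0]=20
step 22: P1: load  L1  ⟶  IMI  (L1)  txn=∅  M[L1]=40
step 23: P0: load  L1  ⟶  SSI  (L1)  txn=BusRd+Flush  M[L1]=9
step 24: P1: load  L0  ⟶  IMI  (L0)  txn=∅  M[L0]=20
step 25: P1: store L1 := 28  ⟶  IMI  (L1)  txn=BusUpgr  M[L1]=9
step 26: P1: load  L1  ⟶  IMI  (L1)  txn=∅  M[L1]=9
step 27: P1: load  L1  ⟶  IMI  (L1)  txn=∅  M[L1]=9
step 28: P1: load  L0  ⟶  IMI  (L0)  txn=∅  M[L0]=20
step 29: P2: load  L0  ⟶  ISS  (L0)  txn=BusRd+Flush  M[L0]=97
step 30: P0: store L2 := 58  ⟶  MII  (L2)  txn=BusRdX+Flush  M[L2]=85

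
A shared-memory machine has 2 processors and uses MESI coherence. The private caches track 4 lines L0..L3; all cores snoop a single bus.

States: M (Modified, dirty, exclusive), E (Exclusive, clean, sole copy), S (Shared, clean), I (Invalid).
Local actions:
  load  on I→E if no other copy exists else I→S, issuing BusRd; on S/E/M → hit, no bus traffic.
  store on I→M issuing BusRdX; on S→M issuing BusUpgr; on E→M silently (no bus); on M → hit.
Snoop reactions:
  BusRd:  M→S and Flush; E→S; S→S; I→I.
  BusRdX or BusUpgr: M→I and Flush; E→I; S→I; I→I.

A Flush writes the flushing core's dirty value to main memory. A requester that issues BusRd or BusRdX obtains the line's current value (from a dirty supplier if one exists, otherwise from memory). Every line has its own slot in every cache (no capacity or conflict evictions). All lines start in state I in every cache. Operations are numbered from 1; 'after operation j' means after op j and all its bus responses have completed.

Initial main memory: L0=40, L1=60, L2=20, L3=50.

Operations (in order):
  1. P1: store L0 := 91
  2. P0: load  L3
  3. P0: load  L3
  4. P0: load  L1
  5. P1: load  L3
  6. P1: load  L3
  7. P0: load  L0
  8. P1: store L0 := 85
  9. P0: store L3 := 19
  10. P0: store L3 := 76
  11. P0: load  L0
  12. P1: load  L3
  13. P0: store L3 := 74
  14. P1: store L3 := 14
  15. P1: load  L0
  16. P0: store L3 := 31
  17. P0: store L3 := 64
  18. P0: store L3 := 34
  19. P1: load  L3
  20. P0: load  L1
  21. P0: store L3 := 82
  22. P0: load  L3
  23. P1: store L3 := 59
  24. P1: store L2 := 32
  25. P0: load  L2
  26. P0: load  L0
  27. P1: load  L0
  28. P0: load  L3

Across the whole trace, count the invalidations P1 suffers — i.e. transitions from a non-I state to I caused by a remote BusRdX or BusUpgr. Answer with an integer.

invalidations = 4

  op1 P1: store L0 := 91 → I/M on L0; bus BusRdX; mem=40
  op2 P0: load  L3 → E/I on L3; bus BusRd; mem=50
  op3 P0: load  L3 → E/I on L3; bus (none); mem=50
  op4 P0: load  L1 → E/I on L1; bus BusRd; mem=60
  op5 P1: load  L3 → S/S on L3; bus BusRd; mem=50
  op6 P1: load  L3 → S/S on L3; bus (none); mem=50
  op7 P0: load  L0 → S/S on L0; bus BusRd Flush; mem=91
  op8 P1: store L0 := 85 → I/M on L0; bus BusUpgr; mem=91
  op9 P0: store L3 := 19 → M/I on L3; bus BusUpgr; mem=50
  op10 P0: store L3 := 76 → M/I on L3; bus (none); mem=50
  op11 P0: load  L0 → S/S on L0; bus BusRd Flush; mem=85
  op12 P1: load  L3 → S/S on L3; bus BusRd Flush; mem=76
  op13 P0: store L3 := 74 → M/I on L3; bus BusUpgr; mem=76
  op14 P1: store L3 := 14 → I/M on L3; bus BusRdX Flush; mem=74
  op15 P1: load  L0 → S/S on L0; bus (none); mem=85
  op16 P0: store L3 := 31 → M/I on L3; bus BusRdX Flush; mem=14
  op17 P0: store L3 := 64 → M/I on L3; bus (none); mem=14
  op18 P0: store L3 := 34 → M/I on L3; bus (none); mem=14
  op19 P1: load  L3 → S/S on L3; bus BusRd Flush; mem=34
  op20 P0: load  L1 → E/I on L1; bus (none); mem=60
  op21 P0: store L3 := 82 → M/I on L3; bus BusUpgr; mem=34
  op22 P0: load  L3 → M/I on L3; bus (none); mem=34
  op23 P1: store L3 := 59 → I/M on L3; bus BusRdX Flush; mem=82
  op24 P1: store L2 := 32 → I/M on L2; bus BusRdX; mem=20
  op25 P0: load  L2 → S/S on L2; bus BusRd Flush; mem=32
  op26 P0: load  L0 → S/S on L0; bus (none); mem=85
  op27 P1: load  L0 → S/S on L0; bus (none); mem=85
  op28 P0: load  L3 → S/S on L3; bus BusRd Flush; mem=59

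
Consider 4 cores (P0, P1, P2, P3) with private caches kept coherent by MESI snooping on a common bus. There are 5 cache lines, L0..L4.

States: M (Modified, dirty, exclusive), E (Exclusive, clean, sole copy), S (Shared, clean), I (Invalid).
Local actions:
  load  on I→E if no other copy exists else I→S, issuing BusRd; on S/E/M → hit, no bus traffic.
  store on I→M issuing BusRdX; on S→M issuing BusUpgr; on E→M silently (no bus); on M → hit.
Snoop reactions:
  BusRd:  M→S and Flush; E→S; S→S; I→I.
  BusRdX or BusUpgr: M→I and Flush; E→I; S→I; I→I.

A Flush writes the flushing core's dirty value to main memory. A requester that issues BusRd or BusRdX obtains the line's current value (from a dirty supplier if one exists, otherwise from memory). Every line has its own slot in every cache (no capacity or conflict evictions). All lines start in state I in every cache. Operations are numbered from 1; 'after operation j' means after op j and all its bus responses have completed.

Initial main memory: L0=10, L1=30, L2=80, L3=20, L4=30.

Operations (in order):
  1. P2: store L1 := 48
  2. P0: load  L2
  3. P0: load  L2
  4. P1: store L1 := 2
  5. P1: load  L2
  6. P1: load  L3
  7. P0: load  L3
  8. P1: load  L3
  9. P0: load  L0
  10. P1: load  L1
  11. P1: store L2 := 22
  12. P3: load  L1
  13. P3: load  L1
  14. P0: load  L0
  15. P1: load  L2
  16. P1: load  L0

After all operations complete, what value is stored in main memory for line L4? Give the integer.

memory[L4] = 30

step 1: P2: store L1 := 48  ⟶  IIMI  (L1)  txn=BusRdX  M[L1]=30
step 2: P0: load  L2  ⟶  EIII  (L2)  txn=BusRd  M[L2]=80
step 3: P0: load  L2  ⟶  EIII  (L2)  txn=∅  M[L2]=80
step 4: P1: store L1 := 2  ⟶  IMII  (L1)  txn=BusRdX+Flush  M[L1]=48
step 5: P1: load  L2  ⟶  SSII  (L2)  txn=BusRd  M[L2]=80
step 6: P1: load  L3  ⟶  IEII  (L3)  txn=BusRd  M[L3]=20
step 7: P0: load  L3  ⟶  SSII  (L3)  txn=BusRd  M[L3]=20
step 8: P1: load  L3  ⟶  SSII  (L3)  txn=∅  M[L3]=20
step 9: P0: load  L0  ⟶  EIII  (L0)  txn=BusRd  M[L0]=10
step 10: P1: load  L1  ⟶  IMII  (L1)  txn=∅  M[L1]=48
step 11: P1: store L2 := 22  ⟶  IMII  (L2)  txn=BusUpgr  M[L2]=80
step 12: P3: load  L1  ⟶  ISIS  (L1)  txn=BusRd+Flush  M[L1]=2
step 13: P3: load  L1  ⟶  ISIS  (L1)  txn=∅  M[L1]=2
step 14: P0: load  L0  ⟶  EIII  (L0)  txn=∅  M[L0]=10
step 15: P1: load  L2  ⟶  IMII  (L2)  txn=∅  M[L2]=80
step 16: P1: load  L0  ⟶  SSII  (L0)  txn=BusRd  M[L0]=10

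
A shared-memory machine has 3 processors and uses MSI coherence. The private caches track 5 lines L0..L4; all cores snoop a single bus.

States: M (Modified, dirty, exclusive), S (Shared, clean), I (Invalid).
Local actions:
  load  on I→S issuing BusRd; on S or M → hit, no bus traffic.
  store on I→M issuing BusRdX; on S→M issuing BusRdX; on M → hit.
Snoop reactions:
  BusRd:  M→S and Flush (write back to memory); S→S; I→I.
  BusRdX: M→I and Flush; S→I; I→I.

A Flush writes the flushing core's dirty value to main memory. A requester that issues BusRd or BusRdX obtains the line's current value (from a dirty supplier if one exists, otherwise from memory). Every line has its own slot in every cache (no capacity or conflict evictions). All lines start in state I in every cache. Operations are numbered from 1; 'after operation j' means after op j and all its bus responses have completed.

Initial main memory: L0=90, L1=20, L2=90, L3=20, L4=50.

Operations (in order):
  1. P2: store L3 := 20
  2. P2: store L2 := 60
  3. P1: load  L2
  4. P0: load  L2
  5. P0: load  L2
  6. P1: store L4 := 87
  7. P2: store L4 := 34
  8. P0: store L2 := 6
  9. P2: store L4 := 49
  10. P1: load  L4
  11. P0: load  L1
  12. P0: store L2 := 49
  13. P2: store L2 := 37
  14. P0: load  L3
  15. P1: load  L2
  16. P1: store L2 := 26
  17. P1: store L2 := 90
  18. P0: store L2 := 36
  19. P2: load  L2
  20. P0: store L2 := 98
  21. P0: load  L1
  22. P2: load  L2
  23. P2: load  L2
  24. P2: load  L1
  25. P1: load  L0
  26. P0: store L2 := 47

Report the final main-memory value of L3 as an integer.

[1] P2: store L3 := 20 | P0:I, P1:I, P2:M(20) | bus: BusRdX
[2] P2: store L2 := 60 | P0:I, P1:I, P2:M(60) | bus: BusRdX
[3] P1: load  L2 | P0:I, P1:S(60), P2:S(60) | bus: BusRd,Flush
[4] P0: load  L2 | P0:S(60), P1:S(60), P2:S(60) | bus: BusRd
[5] P0: load  L2 | P0:S(60), P1:S(60), P2:S(60) | bus: none
[6] P1: store L4 := 87 | P0:I, P1:M(87), P2:I | bus: BusRdX
[7] P2: store L4 := 34 | P0:I, P1:I, P2:M(34) | bus: BusRdX,Flush
[8] P0: store L2 := 6 | P0:M(6), P1:I, P2:I | bus: BusRdX
[9] P2: store L4 := 49 | P0:I, P1:I, P2:M(49) | bus: none
[10] P1: load  L4 | P0:I, P1:S(49), P2:S(49) | bus: BusRd,Flush
[11] P0: load  L1 | P0:S(20), P1:I, P2:I | bus: BusRd
[12] P0: store L2 := 49 | P0:M(49), P1:I, P2:I | bus: none
[13] P2: store L2 := 37 | P0:I, P1:I, P2:M(37) | bus: BusRdX,Flush
[14] P0: load  L3 | P0:S(20), P1:I, P2:S(20) | bus: BusRd,Flush
[15] P1: load  L2 | P0:I, P1:S(37), P2:S(37) | bus: BusRd,Flush
[16] P1: store L2 := 26 | P0:I, P1:M(26), P2:I | bus: BusRdX
[17] P1: store L2 := 90 | P0:I, P1:M(90), P2:I | bus: none
[18] P0: store L2 := 36 | P0:M(36), P1:I, P2:I | bus: BusRdX,Flush
[19] P2: load  L2 | P0:S(36), P1:I, P2:S(36) | bus: BusRd,Flush
[20] P0: store L2 := 98 | P0:M(98), P1:I, P2:I | bus: BusRdX
[21] P0: load  L1 | P0:S(20), P1:I, P2:I | bus: none
[22] P2: load  L2 | P0:S(98), P1:I, P2:S(98) | bus: BusRd,Flush
[23] P2: load  L2 | P0:S(98), P1:I, P2:S(98) | bus: none
[24] P2: load  L1 | P0:S(20), P1:I, P2:S(20) | bus: BusRd
[25] P1: load  L0 | P0:I, P1:S(90), P2:I | bus: BusRd
[26] P0: store L2 := 47 | P0:M(47), P1:I, P2:I | bus: BusRdX

memory[L3] = 20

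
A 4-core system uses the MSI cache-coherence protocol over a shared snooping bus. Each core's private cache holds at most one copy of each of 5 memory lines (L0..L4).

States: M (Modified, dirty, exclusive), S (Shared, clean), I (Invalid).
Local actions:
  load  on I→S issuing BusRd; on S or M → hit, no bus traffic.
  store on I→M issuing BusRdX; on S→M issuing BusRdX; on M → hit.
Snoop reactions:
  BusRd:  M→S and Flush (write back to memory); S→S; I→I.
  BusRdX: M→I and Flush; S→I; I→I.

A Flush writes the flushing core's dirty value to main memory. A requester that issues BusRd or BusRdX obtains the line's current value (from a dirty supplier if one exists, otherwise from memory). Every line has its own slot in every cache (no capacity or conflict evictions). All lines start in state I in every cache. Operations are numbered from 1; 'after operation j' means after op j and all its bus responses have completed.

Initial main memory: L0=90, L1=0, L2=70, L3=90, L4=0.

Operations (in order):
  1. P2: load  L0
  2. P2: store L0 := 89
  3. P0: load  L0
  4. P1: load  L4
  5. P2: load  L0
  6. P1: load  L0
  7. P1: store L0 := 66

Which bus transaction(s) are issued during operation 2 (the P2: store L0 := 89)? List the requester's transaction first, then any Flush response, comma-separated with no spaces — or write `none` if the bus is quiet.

1. P2: load  L0  bus=[BusRd]  L0: P0=I P1=I P2=S P3=I  mem[L0]=90
2. P2: store L0 := 89  bus=[BusRdX]  L0: P0=I P1=I P2=M P3=I  mem[L0]=90
3. P0: load  L0  bus=[BusRd,Flush]  L0: P0=S P1=I P2=S P3=I  mem[L0]=89
4. P1: load  L4  bus=[BusRd]  L4: P0=I P1=S P2=I P3=I  mem[L4]=0
5. P2: load  L0  bus=[-]  L0: P0=S P1=I P2=S P3=I  mem[L0]=89
6. P1: load  L0  bus=[BusRd]  L0: P0=S P1=S P2=S P3=I  mem[L0]=89
7. P1: store L0 := 66  bus=[BusRdX]  L0: P0=I P1=M P2=I P3=I  mem[L0]=89

bus = BusRdX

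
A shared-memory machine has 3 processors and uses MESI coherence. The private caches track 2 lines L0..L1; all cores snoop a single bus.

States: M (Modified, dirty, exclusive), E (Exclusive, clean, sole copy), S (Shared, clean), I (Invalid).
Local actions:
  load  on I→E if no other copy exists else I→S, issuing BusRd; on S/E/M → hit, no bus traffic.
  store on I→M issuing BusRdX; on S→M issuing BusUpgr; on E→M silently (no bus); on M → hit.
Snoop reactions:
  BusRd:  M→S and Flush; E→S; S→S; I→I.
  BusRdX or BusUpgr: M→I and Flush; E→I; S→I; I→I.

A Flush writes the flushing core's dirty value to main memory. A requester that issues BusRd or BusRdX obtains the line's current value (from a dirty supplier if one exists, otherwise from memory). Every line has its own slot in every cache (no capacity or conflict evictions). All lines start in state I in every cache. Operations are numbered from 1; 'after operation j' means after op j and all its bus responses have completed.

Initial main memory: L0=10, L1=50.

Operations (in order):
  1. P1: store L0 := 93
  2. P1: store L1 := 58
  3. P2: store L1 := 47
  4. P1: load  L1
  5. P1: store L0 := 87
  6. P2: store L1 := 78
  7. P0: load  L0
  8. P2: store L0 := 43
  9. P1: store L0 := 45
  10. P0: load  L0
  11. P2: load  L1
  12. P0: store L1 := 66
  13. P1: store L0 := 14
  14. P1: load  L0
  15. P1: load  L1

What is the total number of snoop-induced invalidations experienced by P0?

invalidations = 2

1. P1: store L0 := 93  bus=[BusRdX]  L0: P0=I P1=M P2=I  mem[L0]=10
2. P1: store L1 := 58  bus=[BusRdX]  L1: P0=I P1=M P2=I  mem[L1]=50
3. P2: store L1 := 47  bus=[BusRdX,Flush]  L1: P0=I P1=I P2=M  mem[L1]=58
4. P1: load  L1  bus=[BusRd,Flush]  L1: P0=I P1=S P2=S  mem[L1]=47
5. P1: store L0 := 87  bus=[-]  L0: P0=I P1=M P2=I  mem[L0]=10
6. P2: store L1 := 78  bus=[BusUpgr]  L1: P0=I P1=I P2=M  mem[L1]=47
7. P0: load  L0  bus=[BusRd,Flush]  L0: P0=S P1=S P2=I  mem[L0]=87
8. P2: store L0 := 43  bus=[BusRdX]  L0: P0=I P1=I P2=M  mem[L0]=87
9. P1: store L0 := 45  bus=[BusRdX,Flush]  L0: P0=I P1=M P2=I  mem[L0]=43
10. P0: load  L0  bus=[BusRd,Flush]  L0: P0=S P1=S P2=I  mem[L0]=45
11. P2: load  L1  bus=[-]  L1: P0=I P1=I P2=M  mem[L1]=47
12. P0: store L1 := 66  bus=[BusRdX,Flush]  L1: P0=M P1=I P2=I  mem[L1]=78
13. P1: store L0 := 14  bus=[BusUpgr]  L0: P0=I P1=M P2=I  mem[L0]=45
14. P1: load  L0  bus=[-]  L0: P0=I P1=M P2=I  mem[L0]=45
15. P1: load  L1  bus=[BusRd,Flush]  L1: P0=S P1=S P2=I  mem[L1]=66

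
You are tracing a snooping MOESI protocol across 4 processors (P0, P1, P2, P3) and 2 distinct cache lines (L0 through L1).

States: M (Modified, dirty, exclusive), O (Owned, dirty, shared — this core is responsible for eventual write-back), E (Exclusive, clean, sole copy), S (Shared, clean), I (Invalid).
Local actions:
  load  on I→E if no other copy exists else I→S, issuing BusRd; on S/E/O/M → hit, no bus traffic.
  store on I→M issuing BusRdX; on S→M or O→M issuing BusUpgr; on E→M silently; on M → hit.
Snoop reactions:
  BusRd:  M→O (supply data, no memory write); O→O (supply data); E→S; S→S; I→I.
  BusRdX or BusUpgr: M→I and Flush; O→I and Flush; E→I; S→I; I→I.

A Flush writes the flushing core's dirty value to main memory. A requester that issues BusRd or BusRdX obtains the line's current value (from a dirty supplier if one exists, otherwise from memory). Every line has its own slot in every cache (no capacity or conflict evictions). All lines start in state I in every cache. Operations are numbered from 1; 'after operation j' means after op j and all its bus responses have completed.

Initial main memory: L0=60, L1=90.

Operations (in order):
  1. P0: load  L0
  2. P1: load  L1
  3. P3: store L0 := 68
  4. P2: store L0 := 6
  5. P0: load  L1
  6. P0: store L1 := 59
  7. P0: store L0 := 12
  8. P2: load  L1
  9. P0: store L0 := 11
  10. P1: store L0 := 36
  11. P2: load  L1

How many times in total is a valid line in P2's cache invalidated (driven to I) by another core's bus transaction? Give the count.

invalidations = 1

[1] P0: load  L0 | P0:E(60), P1:I, P2:I, P3:I | bus: BusRd
[2] P1: load  L1 | P0:I, P1:E(90), P2:I, P3:I | bus: BusRd
[3] P3: store L0 := 68 | P0:I, P1:I, P2:I, P3:M(68) | bus: BusRdX
[4] P2: store L0 := 6 | P0:I, P1:I, P2:M(6), P3:I | bus: BusRdX,Flush
[5] P0: load  L1 | P0:S(90), P1:S(90), P2:I, P3:I | bus: BusRd
[6] P0: store L1 := 59 | P0:M(59), P1:I, P2:I, P3:I | bus: BusUpgr
[7] P0: store L0 := 12 | P0:M(12), P1:I, P2:I, P3:I | bus: BusRdX,Flush
[8] P2: load  L1 | P0:O(59), P1:I, P2:S(59), P3:I | bus: BusRd
[9] P0: store L0 := 11 | P0:M(11), P1:I, P2:I, P3:I | bus: none
[10] P1: store L0 := 36 | P0:I, P1:M(36), P2:I, P3:I | bus: BusRdX,Flush
[11] P2: load  L1 | P0:O(59), P1:I, P2:S(59), P3:I | bus: none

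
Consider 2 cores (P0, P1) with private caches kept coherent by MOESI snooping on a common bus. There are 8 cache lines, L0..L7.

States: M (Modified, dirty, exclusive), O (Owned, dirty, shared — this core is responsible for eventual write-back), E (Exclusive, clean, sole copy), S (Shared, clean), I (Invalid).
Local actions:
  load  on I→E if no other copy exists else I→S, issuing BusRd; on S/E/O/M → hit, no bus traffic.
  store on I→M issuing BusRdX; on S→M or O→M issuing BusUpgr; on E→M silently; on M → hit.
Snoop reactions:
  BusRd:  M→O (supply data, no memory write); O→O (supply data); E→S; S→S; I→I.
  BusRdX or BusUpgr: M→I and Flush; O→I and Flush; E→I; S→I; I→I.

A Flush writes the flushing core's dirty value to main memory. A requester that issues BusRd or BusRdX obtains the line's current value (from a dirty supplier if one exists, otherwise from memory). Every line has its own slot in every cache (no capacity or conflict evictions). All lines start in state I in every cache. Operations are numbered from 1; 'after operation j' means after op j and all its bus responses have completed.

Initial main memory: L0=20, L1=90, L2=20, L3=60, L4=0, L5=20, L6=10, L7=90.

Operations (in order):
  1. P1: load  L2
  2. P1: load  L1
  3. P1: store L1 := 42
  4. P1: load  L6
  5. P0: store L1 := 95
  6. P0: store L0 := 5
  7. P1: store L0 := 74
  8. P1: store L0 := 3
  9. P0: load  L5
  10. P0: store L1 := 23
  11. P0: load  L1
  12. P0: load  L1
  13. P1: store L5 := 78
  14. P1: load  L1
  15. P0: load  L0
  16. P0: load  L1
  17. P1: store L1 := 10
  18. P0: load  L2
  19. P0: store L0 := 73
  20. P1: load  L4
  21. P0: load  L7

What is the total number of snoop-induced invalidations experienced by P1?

invalidations = 2

1. P1: load  L2  bus=[BusRd]  L2: P0=I P1=E  mem[L2]=20
2. P1: load  L1  bus=[BusRd]  L1: P0=I P1=E  mem[L1]=90
3. P1: store L1 := 42  bus=[-]  L1: P0=I P1=M  mem[L1]=90
4. P1: load  L6  bus=[BusRd]  L6: P0=I P1=E  mem[L6]=10
5. P0: store L1 := 95  bus=[BusRdX,Flush]  L1: P0=M P1=I  mem[L1]=42
6. P0: store L0 := 5  bus=[BusRdX]  L0: P0=M P1=I  mem[L0]=20
7. P1: store L0 := 74  bus=[BusRdX,Flush]  L0: P0=I P1=M  mem[L0]=5
8. P1: store L0 := 3  bus=[-]  L0: P0=I P1=M  mem[L0]=5
9. P0: load  L5  bus=[BusRd]  L5: P0=E P1=I  mem[L5]=20
10. P0: store L1 := 23  bus=[-]  L1: P0=M P1=I  mem[L1]=42
11. P0: load  L1  bus=[-]  L1: P0=M P1=I  mem[L1]=42
12. P0: load  L1  bus=[-]  L1: P0=M P1=I  mem[L1]=42
13. P1: store L5 := 78  bus=[BusRdX]  L5: P0=I P1=M  mem[L5]=20
14. P1: load  L1  bus=[BusRd]  L1: P0=O P1=S  mem[L1]=42
15. P0: load  L0  bus=[BusRd]  L0: P0=S P1=O  mem[L0]=5
16. P0: load  L1  bus=[-]  L1: P0=O P1=S  mem[L1]=42
17. P1: store L1 := 10  bus=[BusUpgr,Flush]  L1: P0=I P1=M  mem[L1]=23
18. P0: load  L2  bus=[BusRd]  L2: P0=S P1=S  mem[L2]=20
19. P0: store L0 := 73  bus=[BusUpgr,Flush]  L0: P0=M P1=I  mem[L0]=3
20. P1: load  L4  bus=[BusRd]  L4: P0=I P1=E  mem[L4]=0
21. P0: load  L7  bus=[BusRd]  L7: P0=E P1=I  mem[L7]=90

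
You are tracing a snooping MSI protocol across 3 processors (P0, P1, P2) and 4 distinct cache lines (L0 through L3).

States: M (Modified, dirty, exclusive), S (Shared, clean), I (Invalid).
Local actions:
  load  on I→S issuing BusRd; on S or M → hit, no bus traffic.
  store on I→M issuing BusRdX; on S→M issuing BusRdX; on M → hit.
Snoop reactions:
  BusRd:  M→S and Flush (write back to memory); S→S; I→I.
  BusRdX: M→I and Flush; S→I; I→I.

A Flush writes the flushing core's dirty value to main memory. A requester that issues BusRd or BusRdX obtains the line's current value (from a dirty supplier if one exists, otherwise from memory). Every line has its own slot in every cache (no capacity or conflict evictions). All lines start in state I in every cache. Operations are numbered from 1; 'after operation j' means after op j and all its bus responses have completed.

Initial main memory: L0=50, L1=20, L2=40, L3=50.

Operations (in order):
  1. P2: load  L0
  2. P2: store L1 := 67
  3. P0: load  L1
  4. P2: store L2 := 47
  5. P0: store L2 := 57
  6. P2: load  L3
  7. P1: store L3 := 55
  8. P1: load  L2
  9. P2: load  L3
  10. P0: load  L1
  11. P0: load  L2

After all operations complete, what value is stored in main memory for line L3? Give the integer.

memory[L3] = 55

step 1: P2: load  L0  ⟶  IIS  (L0)  txn=BusRd  M[L0]=50
step 2: P2: store L1 := 67  ⟶  IIM  (L1)  txn=BusRdX  M[L1]=20
step 3: P0: load  L1  ⟶  SIS  (L1)  txn=BusRd+Flush  M[L1]=67
step 4: P2: store L2 := 47  ⟶  IIM  (L2)  txn=BusRdX  M[L2]=40
step 5: P0: store L2 := 57  ⟶  MII  (L2)  txn=BusRdX+Flush  M[L2]=47
step 6: P2: load  L3  ⟶  IIS  (L3)  txn=BusRd  M[L3]=50
step 7: P1: store L3 := 55  ⟶  IMI  (L3)  txn=BusRdX  M[L3]=50
step 8: P1: load  L2  ⟶  SSI  (L2)  txn=BusRd+Flush  M[L2]=57
step 9: P2: load  L3  ⟶  ISS  (L3)  txn=BusRd+Flush  M[L3]=55
step 10: P0: load  L1  ⟶  SIS  (L1)  txn=∅  M[L1]=67
step 11: P0: load  L2  ⟶  SSI  (L2)  txn=∅  M[L2]=57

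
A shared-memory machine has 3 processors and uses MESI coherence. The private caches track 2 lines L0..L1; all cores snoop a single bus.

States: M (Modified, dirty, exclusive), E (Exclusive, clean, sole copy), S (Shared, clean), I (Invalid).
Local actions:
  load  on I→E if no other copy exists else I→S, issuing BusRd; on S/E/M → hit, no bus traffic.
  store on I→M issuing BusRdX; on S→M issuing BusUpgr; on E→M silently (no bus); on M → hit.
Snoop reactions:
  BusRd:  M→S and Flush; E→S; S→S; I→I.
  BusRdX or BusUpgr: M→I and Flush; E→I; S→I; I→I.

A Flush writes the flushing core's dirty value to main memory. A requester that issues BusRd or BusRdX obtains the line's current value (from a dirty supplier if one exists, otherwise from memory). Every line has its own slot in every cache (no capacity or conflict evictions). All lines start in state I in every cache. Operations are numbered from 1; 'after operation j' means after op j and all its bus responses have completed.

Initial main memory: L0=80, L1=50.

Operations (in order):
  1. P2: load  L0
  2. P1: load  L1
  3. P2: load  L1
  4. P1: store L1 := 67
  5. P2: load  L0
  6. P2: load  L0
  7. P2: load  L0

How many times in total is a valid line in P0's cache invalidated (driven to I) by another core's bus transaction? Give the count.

[1] P2: load  L0 | P0:I, P1:I, P2:E(80) | bus: BusRd
[2] P1: load  L1 | P0:I, P1:E(50), P2:I | bus: BusRd
[3] P2: load  L1 | P0:I, P1:S(50), P2:S(50) | bus: BusRd
[4] P1: store L1 := 67 | P0:I, P1:M(67), P2:I | bus: BusUpgr
[5] P2: load  L0 | P0:I, P1:I, P2:E(80) | bus: none
[6] P2: load  L0 | P0:I, P1:I, P2:E(80) | bus: none
[7] P2: load  L0 | P0:I, P1:I, P2:E(80) | bus: none

invalidations = 0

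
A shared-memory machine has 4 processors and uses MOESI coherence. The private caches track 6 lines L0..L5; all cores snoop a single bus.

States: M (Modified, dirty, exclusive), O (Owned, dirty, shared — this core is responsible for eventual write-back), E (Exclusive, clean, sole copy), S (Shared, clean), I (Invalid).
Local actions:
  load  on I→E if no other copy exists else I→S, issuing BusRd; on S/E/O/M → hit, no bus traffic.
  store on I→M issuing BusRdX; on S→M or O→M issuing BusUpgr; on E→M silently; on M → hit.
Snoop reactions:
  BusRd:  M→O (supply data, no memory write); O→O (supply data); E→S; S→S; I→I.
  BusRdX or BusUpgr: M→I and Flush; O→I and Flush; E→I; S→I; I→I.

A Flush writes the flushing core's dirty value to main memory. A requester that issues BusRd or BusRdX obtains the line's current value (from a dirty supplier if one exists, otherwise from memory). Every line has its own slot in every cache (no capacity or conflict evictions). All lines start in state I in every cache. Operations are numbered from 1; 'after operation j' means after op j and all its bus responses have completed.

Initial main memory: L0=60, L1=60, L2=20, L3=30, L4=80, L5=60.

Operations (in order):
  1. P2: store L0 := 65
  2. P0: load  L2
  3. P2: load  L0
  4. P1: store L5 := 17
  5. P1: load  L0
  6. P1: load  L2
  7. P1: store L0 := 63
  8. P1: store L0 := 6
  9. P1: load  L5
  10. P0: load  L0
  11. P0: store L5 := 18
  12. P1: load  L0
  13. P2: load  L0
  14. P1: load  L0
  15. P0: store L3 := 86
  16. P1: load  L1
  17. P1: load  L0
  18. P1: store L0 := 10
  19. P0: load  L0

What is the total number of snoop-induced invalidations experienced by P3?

step 1: P2: store L0 := 65  ⟶  IIMI  (L0)  txn=BusRdX  M[L0]=60
step 2: P0: load  L2  ⟶  EIII  (L2)  txn=BusRd  M[L2]=20
step 3: P2: load  L0  ⟶  IIMI  (L0)  txn=∅  M[L0]=60
step 4: P1: store L5 := 17  ⟶  IMII  (L5)  txn=BusRdX  M[L5]=60
step 5: P1: load  L0  ⟶  ISOI  (L0)  txn=BusRd  M[L0]=60
step 6: P1: load  L2  ⟶  SSII  (L2)  txn=BusRd  M[L2]=20
step 7: P1: store L0 := 63  ⟶  IMII  (L0)  txn=BusUpgr+Flush  M[L0]=65
step 8: P1: store L0 := 6  ⟶  IMII  (L0)  txn=∅  M[L0]=65
step 9: P1: load  L5  ⟶  IMII  (L5)  txn=∅  M[L5]=60
step 10: P0: load  L0  ⟶  SOII  (L0)  txn=BusRd  M[L0]=65
step 11: P0: store L5 := 18  ⟶  MIII  (L5)  txn=BusRdX+Flush  M[L5]=17
step 12: P1: load  L0  ⟶  SOII  (L0)  txn=∅  M[L0]=65
step 13: P2: load  L0  ⟶  SOSI  (L0)  txn=BusRd  M[L0]=65
step 14: P1: load  L0  ⟶  SOSI  (L0)  txn=∅  M[L0]=65
step 15: P0: store L3 := 86  ⟶  MIII  (L3)  txn=BusRdX  M[L3]=30
step 16: P1: load  L1  ⟶  IEII  (L1)  txn=BusRd  M[L1]=60
step 17: P1: load  L0  ⟶  SOSI  (L0)  txn=∅  M[L0]=65
step 18: P1: store L0 := 10  ⟶  IMII  (L0)  txn=BusUpgr  M[L0]=65
step 19: P0: load  L0  ⟶  SOII  (L0)  txn=BusRd  M[L0]=65

invalidations = 0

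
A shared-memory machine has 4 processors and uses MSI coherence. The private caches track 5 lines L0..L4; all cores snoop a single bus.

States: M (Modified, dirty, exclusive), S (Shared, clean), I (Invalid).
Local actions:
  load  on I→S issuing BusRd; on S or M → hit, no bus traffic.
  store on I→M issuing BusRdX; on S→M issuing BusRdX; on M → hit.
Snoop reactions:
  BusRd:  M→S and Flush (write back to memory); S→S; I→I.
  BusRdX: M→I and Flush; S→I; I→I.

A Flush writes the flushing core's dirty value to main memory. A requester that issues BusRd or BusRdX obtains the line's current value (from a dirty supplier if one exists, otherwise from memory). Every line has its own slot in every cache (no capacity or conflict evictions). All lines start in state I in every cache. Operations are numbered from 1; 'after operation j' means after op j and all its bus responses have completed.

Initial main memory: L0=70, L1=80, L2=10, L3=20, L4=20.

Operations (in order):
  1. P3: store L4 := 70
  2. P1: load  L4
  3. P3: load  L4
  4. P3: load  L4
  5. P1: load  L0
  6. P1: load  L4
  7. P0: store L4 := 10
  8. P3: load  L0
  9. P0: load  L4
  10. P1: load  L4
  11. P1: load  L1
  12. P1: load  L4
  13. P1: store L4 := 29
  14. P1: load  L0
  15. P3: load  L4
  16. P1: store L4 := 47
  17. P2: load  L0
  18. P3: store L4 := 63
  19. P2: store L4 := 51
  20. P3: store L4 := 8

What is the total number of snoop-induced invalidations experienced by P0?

  op1 P3: store L4 := 70 → I/I/I/M on L4; bus BusRdX; mem=20
  op2 P1: load  L4 → I/S/I/S on L4; bus BusRd Flush; mem=70
  op3 P3: load  L4 → I/S/I/S on L4; bus (none); mem=70
  op4 P3: load  L4 → I/S/I/S on L4; bus (none); mem=70
  op5 P1: load  L0 → I/S/I/I on L0; bus BusRd; mem=70
  op6 P1: load  L4 → I/S/I/S on L4; bus (none); mem=70
  op7 P0: store L4 := 10 → M/I/I/I on L4; bus BusRdX; mem=70
  op8 P3: load  L0 → I/S/I/S on L0; bus BusRd; mem=70
  op9 P0: load  L4 → M/I/I/I on L4; bus (none); mem=70
  op10 P1: load  L4 → S/S/I/I on L4; bus BusRd Flush; mem=10
  op11 P1: load  L1 → I/S/I/I on L1; bus BusRd; mem=80
  op12 P1: load  L4 → S/S/I/I on L4; bus (none); mem=10
  op13 P1: store L4 := 29 → I/M/I/I on L4; bus BusRdX; mem=10
  op14 P1: load  L0 → I/S/I/S on L0; bus (none); mem=70
  op15 P3: load  L4 → I/S/I/S on L4; bus BusRd Flush; mem=29
  op16 P1: store L4 := 47 → I/M/I/I on L4; bus BusRdX; mem=29
  op17 P2: load  L0 → I/S/S/S on L0; bus BusRd; mem=70
  op18 P3: store L4 := 63 → I/I/I/M on L4; bus BusRdX Flush; mem=47
  op19 P2: store L4 := 51 → I/I/M/I on L4; bus BusRdX Flush; mem=63
  op20 P3: store L4 := 8 → I/I/I/M on L4; bus BusRdX Flush; mem=51

invalidations = 1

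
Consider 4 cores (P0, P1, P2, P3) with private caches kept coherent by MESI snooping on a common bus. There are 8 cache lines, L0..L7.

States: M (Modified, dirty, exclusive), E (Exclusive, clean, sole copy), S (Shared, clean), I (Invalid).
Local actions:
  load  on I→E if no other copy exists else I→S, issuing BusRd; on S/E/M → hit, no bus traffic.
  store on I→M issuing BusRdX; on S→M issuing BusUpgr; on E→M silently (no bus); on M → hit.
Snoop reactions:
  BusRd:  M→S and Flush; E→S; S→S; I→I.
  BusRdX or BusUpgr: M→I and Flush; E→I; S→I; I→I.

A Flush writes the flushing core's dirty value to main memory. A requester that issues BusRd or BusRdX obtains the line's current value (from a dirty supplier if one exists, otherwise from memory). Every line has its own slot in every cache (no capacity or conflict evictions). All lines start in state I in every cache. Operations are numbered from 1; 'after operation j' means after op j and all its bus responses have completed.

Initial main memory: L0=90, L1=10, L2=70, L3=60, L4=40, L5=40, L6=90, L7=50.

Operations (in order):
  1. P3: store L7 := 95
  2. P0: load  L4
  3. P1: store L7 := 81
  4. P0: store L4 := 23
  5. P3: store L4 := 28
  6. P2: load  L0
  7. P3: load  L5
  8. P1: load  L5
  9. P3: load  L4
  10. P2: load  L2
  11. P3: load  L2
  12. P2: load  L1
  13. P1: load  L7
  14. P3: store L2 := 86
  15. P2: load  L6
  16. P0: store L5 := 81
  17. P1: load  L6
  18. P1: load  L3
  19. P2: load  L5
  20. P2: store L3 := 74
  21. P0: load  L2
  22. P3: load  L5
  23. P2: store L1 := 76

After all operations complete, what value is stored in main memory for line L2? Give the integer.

memory[L2] = 86

[1] P3: store L7 := 95 | P0:I, P1:I, P2:I, P3:M(95) | bus: BusRdX
[2] P0: load  L4 | P0:E(40), P1:I, P2:I, P3:I | bus: BusRd
[3] P1: store L7 := 81 | P0:I, P1:M(81), P2:I, P3:I | bus: BusRdX,Flush
[4] P0: store L4 := 23 | P0:M(23), P1:I, P2:I, P3:I | bus: none
[5] P3: store L4 := 28 | P0:I, P1:I, P2:I, P3:M(28) | bus: BusRdX,Flush
[6] P2: load  L0 | P0:I, P1:I, P2:E(90), P3:I | bus: BusRd
[7] P3: load  L5 | P0:I, P1:I, P2:I, P3:E(40) | bus: BusRd
[8] P1: load  L5 | P0:I, P1:S(40), P2:I, P3:S(40) | bus: BusRd
[9] P3: load  L4 | P0:I, P1:I, P2:I, P3:M(28) | bus: none
[10] P2: load  L2 | P0:I, P1:I, P2:E(70), P3:I | bus: BusRd
[11] P3: load  L2 | P0:I, P1:I, P2:S(70), P3:S(70) | bus: BusRd
[12] P2: load  L1 | P0:I, P1:I, P2:E(10), P3:I | bus: BusRd
[13] P1: load  L7 | P0:I, P1:M(81), P2:I, P3:I | bus: none
[14] P3: store L2 := 86 | P0:I, P1:I, P2:I, P3:M(86) | bus: BusUpgr
[15] P2: load  L6 | P0:I, P1:I, P2:E(90), P3:I | bus: BusRd
[16] P0: store L5 := 81 | P0:M(81), P1:I, P2:I, P3:I | bus: BusRdX
[17] P1: load  L6 | P0:I, P1:S(90), P2:S(90), P3:I | bus: BusRd
[18] P1: load  L3 | P0:I, P1:E(60), P2:I, P3:I | bus: BusRd
[19] P2: load  L5 | P0:S(81), P1:I, P2:S(81), P3:I | bus: BusRd,Flush
[20] P2: store L3 := 74 | P0:I, P1:I, P2:M(74), P3:I | bus: BusRdX
[21] P0: load  L2 | P0:S(86), P1:I, P2:I, P3:S(86) | bus: BusRd,Flush
[22] P3: load  L5 | P0:S(81), P1:I, P2:S(81), P3:S(81) | bus: BusRd
[23] P2: store L1 := 76 | P0:I, P1:I, P2:M(76), P3:I | bus: none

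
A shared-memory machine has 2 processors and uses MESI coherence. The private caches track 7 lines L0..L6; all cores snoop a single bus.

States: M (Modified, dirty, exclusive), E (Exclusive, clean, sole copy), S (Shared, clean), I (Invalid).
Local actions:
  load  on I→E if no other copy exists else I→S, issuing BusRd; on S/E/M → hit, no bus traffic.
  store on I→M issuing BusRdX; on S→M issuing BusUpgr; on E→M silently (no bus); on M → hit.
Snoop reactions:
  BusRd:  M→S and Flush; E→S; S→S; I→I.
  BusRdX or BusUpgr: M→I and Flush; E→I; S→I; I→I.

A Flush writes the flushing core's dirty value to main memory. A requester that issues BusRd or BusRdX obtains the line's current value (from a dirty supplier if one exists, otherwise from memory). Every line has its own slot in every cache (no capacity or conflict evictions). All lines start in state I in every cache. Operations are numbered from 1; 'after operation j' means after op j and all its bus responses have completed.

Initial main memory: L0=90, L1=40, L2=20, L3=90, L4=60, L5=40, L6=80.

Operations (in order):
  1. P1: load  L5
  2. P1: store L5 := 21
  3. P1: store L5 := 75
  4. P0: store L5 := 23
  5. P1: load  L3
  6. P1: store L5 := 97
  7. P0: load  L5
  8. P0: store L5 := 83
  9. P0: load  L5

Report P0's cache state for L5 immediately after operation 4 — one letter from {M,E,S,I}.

state = M

[1] P1: load  L5 | P0:I, P1:E(40) | bus: BusRd
[2] P1: store L5 := 21 | P0:I, P1:M(21) | bus: none
[3] P1: store L5 := 75 | P0:I, P1:M(75) | bus: none
[4] P0: store L5 := 23 | P0:M(23), P1:I | bus: BusRdX,Flush
[5] P1: load  L3 | P0:I, P1:E(90) | bus: BusRd
[6] P1: store L5 := 97 | P0:I, P1:M(97) | bus: BusRdX,Flush
[7] P0: load  L5 | P0:S(97), P1:S(97) | bus: BusRd,Flush
[8] P0: store L5 := 83 | P0:M(83), P1:I | bus: BusUpgr
[9] P0: load  L5 | P0:M(83), P1:I | bus: none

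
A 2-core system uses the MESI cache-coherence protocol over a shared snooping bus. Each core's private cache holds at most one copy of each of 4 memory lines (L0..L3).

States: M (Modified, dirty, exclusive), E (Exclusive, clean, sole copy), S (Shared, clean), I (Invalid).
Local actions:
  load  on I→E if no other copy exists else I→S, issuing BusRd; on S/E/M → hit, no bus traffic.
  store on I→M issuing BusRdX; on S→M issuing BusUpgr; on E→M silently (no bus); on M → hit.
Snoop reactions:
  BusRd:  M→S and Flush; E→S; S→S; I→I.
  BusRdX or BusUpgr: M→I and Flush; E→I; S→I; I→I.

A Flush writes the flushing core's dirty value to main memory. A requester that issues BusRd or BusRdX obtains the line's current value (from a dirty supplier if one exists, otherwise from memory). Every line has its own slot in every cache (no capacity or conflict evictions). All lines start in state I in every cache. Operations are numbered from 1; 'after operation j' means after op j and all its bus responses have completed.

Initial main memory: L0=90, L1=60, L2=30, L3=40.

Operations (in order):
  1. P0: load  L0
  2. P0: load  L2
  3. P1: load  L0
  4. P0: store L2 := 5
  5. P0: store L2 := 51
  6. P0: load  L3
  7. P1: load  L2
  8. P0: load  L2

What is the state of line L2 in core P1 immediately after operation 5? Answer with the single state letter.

[1] P0: load  L0 | P0:E(90), P1:I | bus: BusRd
[2] P0: load  L2 | P0:E(30), P1:I | bus: BusRd
[3] P1: load  L0 | P0:S(90), P1:S(90) | bus: BusRd
[4] P0: store L2 := 5 | P0:M(5), P1:I | bus: none
[5] P0: store L2 := 51 | P0:M(51), P1:I | bus: none
[6] P0: load  L3 | P0:E(40), P1:I | bus: BusRd
[7] P1: load  L2 | P0:S(51), P1:S(51) | bus: BusRd,Flush
[8] P0: load  L2 | P0:S(51), P1:S(51) | bus: none

state = I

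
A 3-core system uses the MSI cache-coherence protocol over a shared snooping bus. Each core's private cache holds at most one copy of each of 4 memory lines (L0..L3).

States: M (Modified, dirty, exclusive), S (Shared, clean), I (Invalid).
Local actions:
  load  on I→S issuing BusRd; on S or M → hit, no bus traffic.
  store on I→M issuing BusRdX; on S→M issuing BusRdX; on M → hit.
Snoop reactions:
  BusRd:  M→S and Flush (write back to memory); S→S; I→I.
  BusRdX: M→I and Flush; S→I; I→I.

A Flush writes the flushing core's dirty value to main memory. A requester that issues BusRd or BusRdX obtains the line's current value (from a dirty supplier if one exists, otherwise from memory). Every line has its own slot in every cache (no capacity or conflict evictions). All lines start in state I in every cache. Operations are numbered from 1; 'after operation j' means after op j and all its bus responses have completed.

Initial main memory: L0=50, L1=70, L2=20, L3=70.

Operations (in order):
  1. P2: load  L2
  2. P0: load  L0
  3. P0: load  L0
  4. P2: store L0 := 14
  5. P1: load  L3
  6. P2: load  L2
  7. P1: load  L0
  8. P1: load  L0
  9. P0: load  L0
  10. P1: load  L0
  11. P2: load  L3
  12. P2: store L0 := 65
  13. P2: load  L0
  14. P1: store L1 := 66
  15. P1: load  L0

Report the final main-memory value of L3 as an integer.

1. P2: load  L2  bus=[BusRd]  L2: P0=I P1=I P2=S  mem[L2]=20
2. P0: load  L0  bus=[BusRd]  L0: P0=S P1=I P2=I  mem[L0]=50
3. P0: load  L0  bus=[-]  L0: P0=S P1=I P2=I  mem[L0]=50
4. P2: store L0 := 14  bus=[BusRdX]  L0: P0=I P1=I P2=M  mem[L0]=50
5. P1: load  L3  bus=[BusRd]  L3: P0=I P1=S P2=I  mem[L3]=70
6. P2: load  L2  bus=[-]  L2: P0=I P1=I P2=S  mem[L2]=20
7. P1: load  L0  bus=[BusRd,Flush]  L0: P0=I P1=S P2=S  mem[L0]=14
8. P1: load  L0  bus=[-]  L0: P0=I P1=S P2=S  mem[L0]=14
9. P0: load  L0  bus=[BusRd]  L0: P0=S P1=S P2=S  mem[L0]=14
10. P1: load  L0  bus=[-]  L0: P0=S P1=S P2=S  mem[L0]=14
11. P2: load  L3  bus=[BusRd]  L3: P0=I P1=S P2=S  mem[L3]=70
12. P2: store L0 := 65  bus=[BusRdX]  L0: P0=I P1=I P2=M  mem[L0]=14
13. P2: load  L0  bus=[-]  L0: P0=I P1=I P2=M  mem[L0]=14
14. P1: store L1 := 66  bus=[BusRdX]  L1: P0=I P1=M P2=I  mem[L1]=70
15. P1: load  L0  bus=[BusRd,Flush]  L0: P0=I P1=S P2=S  mem[L0]=65

memory[L3] = 70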